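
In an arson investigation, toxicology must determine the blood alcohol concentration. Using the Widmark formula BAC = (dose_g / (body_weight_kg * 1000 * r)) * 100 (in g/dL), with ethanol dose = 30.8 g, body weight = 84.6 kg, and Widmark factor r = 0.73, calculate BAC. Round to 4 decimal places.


Applying the Widmark formula:
BAC = (dose_g / (body_wt * 1000 * r)) * 100
Denominator = 84.6 * 1000 * 0.73 = 61758
BAC = (30.8 / 61758) * 100
BAC = 0.0499 g/dL

0.0499


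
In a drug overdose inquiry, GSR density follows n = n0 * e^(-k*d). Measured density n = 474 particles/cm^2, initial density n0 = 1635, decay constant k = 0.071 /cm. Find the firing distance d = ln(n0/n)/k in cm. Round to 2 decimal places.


GSR distance calculation:
n0/n = 1635 / 474 = 3.449367
ln(n0/n) = 1.238191
d = 1.238191 / 0.071 = 17.44 cm

17.44


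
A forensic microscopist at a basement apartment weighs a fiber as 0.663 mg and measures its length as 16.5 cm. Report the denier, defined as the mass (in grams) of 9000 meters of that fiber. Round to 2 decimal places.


Denier calculation:
Mass in grams = 0.663 mg / 1000 = 0.000663 g
Length in meters = 16.5 cm / 100 = 0.165 m
Linear density = mass / length = 0.000663 / 0.165 = 0.00401818 g/m
Denier = (g/m) * 9000 = 0.00401818 * 9000 = 36.16

36.16


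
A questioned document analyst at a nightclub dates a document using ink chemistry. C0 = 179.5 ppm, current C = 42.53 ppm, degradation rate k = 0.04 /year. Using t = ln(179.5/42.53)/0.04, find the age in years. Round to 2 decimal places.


Document age estimation:
C0/C = 179.5 / 42.53 = 4.22055
ln(C0/C) = 1.439965
t = 1.439965 / 0.04 = 36.00 years

36.00


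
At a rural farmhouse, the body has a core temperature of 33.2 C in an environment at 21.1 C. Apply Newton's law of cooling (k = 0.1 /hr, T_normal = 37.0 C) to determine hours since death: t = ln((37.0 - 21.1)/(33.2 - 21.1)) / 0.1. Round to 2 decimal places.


Using Newton's law of cooling:
t = ln((T_normal - T_ambient) / (T_body - T_ambient)) / k
T_normal - T_ambient = 15.9
T_body - T_ambient = 12.1
Ratio = 1.31405
ln(ratio) = 0.273114
t = 0.273114 / 0.1 = 2.73 hours

2.73


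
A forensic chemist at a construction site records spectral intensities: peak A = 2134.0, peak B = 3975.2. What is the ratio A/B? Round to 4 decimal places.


Spectral peak ratio:
Peak A = 2134.0 counts
Peak B = 3975.2 counts
Ratio = 2134.0 / 3975.2 = 0.5368

0.5368


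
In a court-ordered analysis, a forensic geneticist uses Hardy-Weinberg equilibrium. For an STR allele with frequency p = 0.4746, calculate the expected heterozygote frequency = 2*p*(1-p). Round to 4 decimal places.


Hardy-Weinberg heterozygote frequency:
q = 1 - p = 1 - 0.4746 = 0.5254
2pq = 2 * 0.4746 * 0.5254 = 0.4987

0.4987


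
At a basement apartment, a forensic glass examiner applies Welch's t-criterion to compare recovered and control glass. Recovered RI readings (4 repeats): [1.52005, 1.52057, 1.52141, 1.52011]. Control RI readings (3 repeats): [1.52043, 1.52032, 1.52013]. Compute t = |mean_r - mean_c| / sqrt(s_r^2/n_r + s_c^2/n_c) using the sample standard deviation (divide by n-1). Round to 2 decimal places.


Welch's t-criterion for glass RI comparison:
Recovered mean = sum / n_r = 6.08214 / 4 = 1.520535
Control mean = sum / n_c = 4.56088 / 3 = 1.5202933
Recovered sample variance s_r^2 = 3.94233e-07
Control sample variance s_c^2 = 2.30333e-08
Welch SE (unpooled) = sqrt(s_r^2/n_r + s_c^2/n_c) = sqrt(9.85583e-08 + 7.67778e-09) = sqrt(1.06236e-07) = 0.000325939
|mean_r - mean_c| = 0.000241667
t = 0.000241667 / 0.000325939 = 0.74

0.74


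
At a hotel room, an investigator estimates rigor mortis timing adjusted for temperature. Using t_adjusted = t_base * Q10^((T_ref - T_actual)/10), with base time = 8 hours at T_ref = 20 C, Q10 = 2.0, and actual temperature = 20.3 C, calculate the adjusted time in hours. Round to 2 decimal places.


Rigor mortis time adjustment:
Exponent = (T_ref - T_actual) / 10 = (20 - 20.3) / 10 = -0.03
Q10 factor = 2.0^-0.03 = 0.97942
t_adjusted = 8 * 0.97942 = 7.84 hours

7.84


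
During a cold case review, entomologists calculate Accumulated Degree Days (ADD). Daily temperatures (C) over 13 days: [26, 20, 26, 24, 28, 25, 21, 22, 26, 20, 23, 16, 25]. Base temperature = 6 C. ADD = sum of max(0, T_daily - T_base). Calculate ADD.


Computing ADD day by day:
Day 1: max(0, 26 - 6) = 20
Day 2: max(0, 20 - 6) = 14
Day 3: max(0, 26 - 6) = 20
Day 4: max(0, 24 - 6) = 18
Day 5: max(0, 28 - 6) = 22
Day 6: max(0, 25 - 6) = 19
Day 7: max(0, 21 - 6) = 15
Day 8: max(0, 22 - 6) = 16
Day 9: max(0, 26 - 6) = 20
Day 10: max(0, 20 - 6) = 14
Day 11: max(0, 23 - 6) = 17
Day 12: max(0, 16 - 6) = 10
Day 13: max(0, 25 - 6) = 19
Total ADD = 224

224


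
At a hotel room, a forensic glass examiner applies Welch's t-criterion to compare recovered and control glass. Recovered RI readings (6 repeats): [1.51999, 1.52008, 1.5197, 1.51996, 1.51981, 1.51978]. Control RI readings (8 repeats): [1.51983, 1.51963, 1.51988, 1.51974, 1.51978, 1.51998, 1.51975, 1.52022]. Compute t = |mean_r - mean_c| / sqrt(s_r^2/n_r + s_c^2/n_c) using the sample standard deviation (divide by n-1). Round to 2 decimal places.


Welch's t-criterion for glass RI comparison:
Recovered mean = sum / n_r = 9.11932 / 6 = 1.5198867
Control mean = sum / n_c = 12.15881 / 8 = 1.5198512
Recovered sample variance s_r^2 = 2.11067e-08
Control sample variance s_c^2 = 3.29268e-08
Welch SE (unpooled) = sqrt(s_r^2/n_r + s_c^2/n_c) = sqrt(3.51778e-09 + 4.11585e-09) = sqrt(7.63363e-09) = 8.73706e-05
|mean_r - mean_c| = 3.54167e-05
t = 3.54167e-05 / 8.73706e-05 = 0.41

0.41


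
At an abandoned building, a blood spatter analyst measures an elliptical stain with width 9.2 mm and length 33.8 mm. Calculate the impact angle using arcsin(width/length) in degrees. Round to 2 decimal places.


Blood spatter impact angle calculation:
width / length = 9.2 / 33.8 = 0.272189
angle = arcsin(0.272189)
angle = 15.79 degrees

15.79


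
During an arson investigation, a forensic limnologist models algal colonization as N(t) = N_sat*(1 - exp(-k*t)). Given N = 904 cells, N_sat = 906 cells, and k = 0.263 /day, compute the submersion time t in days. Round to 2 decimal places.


PMSI from diatom colonization curve:
N / N_sat = 904 / 906 = 0.997792
1 - N/N_sat = 0.002208
ln(1 - N/N_sat) = -6.115668
t = -ln(1 - N/N_sat) / k = -(-6.115668) / 0.263 = 23.25 days

23.25


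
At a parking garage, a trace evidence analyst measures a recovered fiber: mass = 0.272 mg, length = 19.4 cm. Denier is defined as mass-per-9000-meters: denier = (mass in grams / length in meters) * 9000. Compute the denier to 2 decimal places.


Denier calculation:
Mass in grams = 0.272 mg / 1000 = 0.000272 g
Length in meters = 19.4 cm / 100 = 0.194 m
Linear density = mass / length = 0.000272 / 0.194 = 0.00140206 g/m
Denier = (g/m) * 9000 = 0.00140206 * 9000 = 12.62

12.62


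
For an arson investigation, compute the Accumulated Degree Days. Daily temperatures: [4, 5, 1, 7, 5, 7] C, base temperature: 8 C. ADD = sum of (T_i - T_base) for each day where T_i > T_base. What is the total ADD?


Computing ADD day by day:
Day 1: max(0, 4 - 8) = 0
Day 2: max(0, 5 - 8) = 0
Day 3: max(0, 1 - 8) = 0
Day 4: max(0, 7 - 8) = 0
Day 5: max(0, 5 - 8) = 0
Day 6: max(0, 7 - 8) = 0
Total ADD = 0

0


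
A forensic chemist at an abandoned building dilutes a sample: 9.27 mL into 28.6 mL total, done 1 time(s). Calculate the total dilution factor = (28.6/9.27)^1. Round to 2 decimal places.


Dilution factor calculation:
Single dilution = V_total / V_sample = 28.6 / 9.27 ≈ 3.085221
Number of dilutions = 1
Total DF = (28.6 / 9.27)^1 (full precision, rounded at the end) = 3.09

3.09


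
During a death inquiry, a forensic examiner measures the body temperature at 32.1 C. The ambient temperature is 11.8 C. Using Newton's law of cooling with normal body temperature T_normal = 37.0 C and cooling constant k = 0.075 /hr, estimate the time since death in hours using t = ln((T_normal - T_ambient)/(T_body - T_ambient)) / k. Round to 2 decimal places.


Using Newton's law of cooling:
t = ln((T_normal - T_ambient) / (T_body - T_ambient)) / k
T_normal - T_ambient = 25.2
T_body - T_ambient = 20.3
Ratio = 1.241379
ln(ratio) = 0.216223
t = 0.216223 / 0.075 = 2.88 hours

2.88


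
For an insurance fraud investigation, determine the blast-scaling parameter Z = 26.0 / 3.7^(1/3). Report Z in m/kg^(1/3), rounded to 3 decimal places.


Scaled distance calculation:
W^(1/3) = 3.7^(1/3) = 1.54668
Z = R / W^(1/3) = 26.0 / 1.54668
Z = 16.810 m/kg^(1/3)

16.810


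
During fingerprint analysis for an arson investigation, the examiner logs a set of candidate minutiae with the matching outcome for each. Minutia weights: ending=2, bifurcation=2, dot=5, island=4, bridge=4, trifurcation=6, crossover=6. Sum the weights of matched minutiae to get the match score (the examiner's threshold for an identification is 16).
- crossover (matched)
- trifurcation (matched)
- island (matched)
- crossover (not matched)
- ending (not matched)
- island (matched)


Weighted minutiae match score:
  crossover: matched, +6 (running total 6)
  trifurcation: matched, +6 (running total 12)
  island: matched, +4 (running total 16)
  crossover: not matched, +0
  ending: not matched, +0
  island: matched, +4 (running total 20)
Total score = 20
Threshold = 16; verdict = identification

20


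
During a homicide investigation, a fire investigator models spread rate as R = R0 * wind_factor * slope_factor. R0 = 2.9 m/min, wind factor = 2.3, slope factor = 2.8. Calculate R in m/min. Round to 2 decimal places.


Fire spread rate calculation:
R = R0 * wind_factor * slope_factor
= 2.9 * 2.3 * 2.8
= 6.67 * 2.8
= 18.68 m/min

18.68


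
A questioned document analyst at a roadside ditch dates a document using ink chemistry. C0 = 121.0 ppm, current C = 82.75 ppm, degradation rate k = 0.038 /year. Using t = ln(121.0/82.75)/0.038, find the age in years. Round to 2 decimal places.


Document age estimation:
C0/C = 121.0 / 82.75 = 1.462236
ln(C0/C) = 0.379967
t = 0.379967 / 0.038 = 10.00 years

10.00


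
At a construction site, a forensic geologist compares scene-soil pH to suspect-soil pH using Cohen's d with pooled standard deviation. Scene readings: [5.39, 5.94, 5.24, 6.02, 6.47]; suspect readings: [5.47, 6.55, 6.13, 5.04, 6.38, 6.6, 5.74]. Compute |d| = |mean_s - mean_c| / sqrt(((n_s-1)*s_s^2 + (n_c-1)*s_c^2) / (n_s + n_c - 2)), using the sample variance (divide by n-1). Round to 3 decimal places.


Pooled-variance Cohen's d for soil pH comparison:
Scene mean = 29.06 / 5 = 5.812
Suspect mean = 41.91 / 7 = 5.987143
Scene sample variance s_s^2 = 0.24947
Suspect sample variance s_c^2 = 0.34879
Pooled variance = ((n_s-1)*s_s^2 + (n_c-1)*s_c^2) / (n_s + n_c - 2) = 0.309062
Pooled SD = sqrt(0.309062) = 0.555933
Mean difference = -0.175143
|d| = |-0.175143| / 0.555933 = 0.315

0.315


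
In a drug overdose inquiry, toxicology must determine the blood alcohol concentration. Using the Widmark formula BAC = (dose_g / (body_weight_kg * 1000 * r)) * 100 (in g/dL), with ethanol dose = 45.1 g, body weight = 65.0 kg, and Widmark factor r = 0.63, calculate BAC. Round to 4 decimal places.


Applying the Widmark formula:
BAC = (dose_g / (body_wt * 1000 * r)) * 100
Denominator = 65.0 * 1000 * 0.63 = 40950
BAC = (45.1 / 40950) * 100
BAC = 0.1101 g/dL

0.1101


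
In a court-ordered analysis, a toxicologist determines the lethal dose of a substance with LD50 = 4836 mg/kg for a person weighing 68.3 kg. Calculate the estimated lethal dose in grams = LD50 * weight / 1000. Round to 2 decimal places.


Lethal dose calculation:
Lethal dose = LD50 * body_weight / 1000
= 4836 * 68.3 / 1000
= 330298.8 / 1000
= 330.30 g

330.30


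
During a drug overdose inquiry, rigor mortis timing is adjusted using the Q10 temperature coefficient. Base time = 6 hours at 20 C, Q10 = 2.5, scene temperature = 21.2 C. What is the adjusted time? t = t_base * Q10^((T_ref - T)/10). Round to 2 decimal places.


Rigor mortis time adjustment:
Exponent = (T_ref - T_actual) / 10 = (20 - 21.2) / 10 = -0.12
Q10 factor = 2.5^-0.12 = 0.89587
t_adjusted = 6 * 0.89587 = 5.38 hours

5.38


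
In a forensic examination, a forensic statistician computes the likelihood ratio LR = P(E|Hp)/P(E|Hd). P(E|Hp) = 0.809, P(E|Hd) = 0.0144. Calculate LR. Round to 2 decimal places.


Likelihood ratio calculation:
LR = P(E|Hp) / P(E|Hd)
LR = 0.809 / 0.0144
LR = 56.18

56.18


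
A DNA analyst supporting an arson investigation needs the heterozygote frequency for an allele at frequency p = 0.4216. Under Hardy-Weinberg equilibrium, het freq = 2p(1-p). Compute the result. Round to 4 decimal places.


Hardy-Weinberg heterozygote frequency:
q = 1 - p = 1 - 0.4216 = 0.5784
2pq = 2 * 0.4216 * 0.5784 = 0.4877

0.4877


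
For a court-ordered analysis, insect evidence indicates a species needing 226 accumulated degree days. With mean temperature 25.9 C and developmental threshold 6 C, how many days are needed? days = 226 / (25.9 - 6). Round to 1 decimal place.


Insect development time:
Effective temperature = avg_temp - T_base = 25.9 - 6 = 19.9 C
Days = ADD / effective_temp = 226 / 19.9 = 11.4 days

11.4


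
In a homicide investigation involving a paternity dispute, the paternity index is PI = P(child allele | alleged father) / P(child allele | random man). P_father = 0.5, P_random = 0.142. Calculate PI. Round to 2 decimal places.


Paternity Index calculation:
PI = P(allele|father) / P(allele|random)
PI = 0.5 / 0.142
PI = 3.52

3.52


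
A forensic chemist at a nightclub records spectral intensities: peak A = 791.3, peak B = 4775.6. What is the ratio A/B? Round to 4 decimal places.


Spectral peak ratio:
Peak A = 791.3 counts
Peak B = 4775.6 counts
Ratio = 791.3 / 4775.6 = 0.1657

0.1657


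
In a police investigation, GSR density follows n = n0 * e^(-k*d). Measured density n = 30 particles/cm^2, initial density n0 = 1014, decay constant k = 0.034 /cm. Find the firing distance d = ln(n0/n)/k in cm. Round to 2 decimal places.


GSR distance calculation:
n0/n = 1014 / 30 = 33.8
ln(n0/n) = 3.520461
d = 3.520461 / 0.034 = 103.54 cm

103.54


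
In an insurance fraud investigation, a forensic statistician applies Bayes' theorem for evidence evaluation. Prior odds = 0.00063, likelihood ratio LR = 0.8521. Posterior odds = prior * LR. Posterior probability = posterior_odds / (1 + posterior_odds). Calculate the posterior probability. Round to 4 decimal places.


Bayesian evidence evaluation:
Posterior odds = prior_odds * LR = 0.00063 * 0.8521 = 0.000536823
Posterior probability = posterior_odds / (1 + posterior_odds)
= 0.000536823 / (1 + 0.000536823)
= 0.000536823 / 1.000536823
= 0.0005

0.0005


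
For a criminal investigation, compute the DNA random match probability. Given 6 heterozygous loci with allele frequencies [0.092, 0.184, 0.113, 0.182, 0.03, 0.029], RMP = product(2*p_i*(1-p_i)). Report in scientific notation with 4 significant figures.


Computing RMP for 6 loci:
Locus 1: 2 * 0.092 * 0.908 = 0.167072
Locus 2: 2 * 0.184 * 0.816 = 0.300288
Locus 3: 2 * 0.113 * 0.887 = 0.200462
Locus 4: 2 * 0.182 * 0.818 = 0.297752
Locus 5: 2 * 0.03 * 0.97 = 0.0582
Locus 6: 2 * 0.029 * 0.971 = 0.056318
RMP = 9.815e-06

9.815e-06


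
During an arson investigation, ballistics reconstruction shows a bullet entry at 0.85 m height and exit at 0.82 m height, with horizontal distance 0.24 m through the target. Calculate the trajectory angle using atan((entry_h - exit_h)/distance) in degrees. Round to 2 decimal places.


Bullet trajectory angle:
Height difference = 0.85 - 0.82 = 0.03 m
angle = atan(0.03 / 0.24)
angle = atan(0.125)
angle = 7.13 degrees

7.13


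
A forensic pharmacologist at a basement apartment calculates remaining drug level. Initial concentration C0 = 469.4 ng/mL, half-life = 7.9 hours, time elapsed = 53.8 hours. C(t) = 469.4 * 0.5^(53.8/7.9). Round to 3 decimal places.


Drug concentration decay:
Number of half-lives = t / t_half = 53.8 / 7.9 = 6.810127
Decay factor = 0.5^6.810127 = 0.00891143
C(t) = 469.4 * 0.00891143 = 4.183 ng/mL

4.183


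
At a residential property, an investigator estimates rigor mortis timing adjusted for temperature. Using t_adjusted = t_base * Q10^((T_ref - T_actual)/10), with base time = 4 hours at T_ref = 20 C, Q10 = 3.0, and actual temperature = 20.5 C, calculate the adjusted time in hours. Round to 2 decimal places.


Rigor mortis time adjustment:
Exponent = (T_ref - T_actual) / 10 = (20 - 20.5) / 10 = -0.05
Q10 factor = 3.0^-0.05 = 0.94655
t_adjusted = 4 * 0.94655 = 3.79 hours

3.79


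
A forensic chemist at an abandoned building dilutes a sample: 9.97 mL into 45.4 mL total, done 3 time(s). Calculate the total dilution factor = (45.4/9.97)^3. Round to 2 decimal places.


Dilution factor calculation:
Single dilution = V_total / V_sample = 45.4 / 9.97 ≈ 4.553661
Number of dilutions = 3
Total DF = (45.4 / 9.97)^3 (full precision, rounded at the end) = 94.42

94.42


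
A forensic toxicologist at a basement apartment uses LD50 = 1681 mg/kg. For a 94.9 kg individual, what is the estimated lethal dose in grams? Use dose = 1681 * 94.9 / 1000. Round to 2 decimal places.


Lethal dose calculation:
Lethal dose = LD50 * body_weight / 1000
= 1681 * 94.9 / 1000
= 159526.9 / 1000
= 159.53 g

159.53


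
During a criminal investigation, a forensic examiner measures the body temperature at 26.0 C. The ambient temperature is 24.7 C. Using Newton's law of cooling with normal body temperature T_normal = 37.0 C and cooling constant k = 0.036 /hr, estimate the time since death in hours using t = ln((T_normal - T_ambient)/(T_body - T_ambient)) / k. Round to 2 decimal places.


Using Newton's law of cooling:
t = ln((T_normal - T_ambient) / (T_body - T_ambient)) / k
T_normal - T_ambient = 12.3
T_body - T_ambient = 1.3
Ratio = 9.461538
ln(ratio) = 2.247235
t = 2.247235 / 0.036 = 62.42 hours

62.42


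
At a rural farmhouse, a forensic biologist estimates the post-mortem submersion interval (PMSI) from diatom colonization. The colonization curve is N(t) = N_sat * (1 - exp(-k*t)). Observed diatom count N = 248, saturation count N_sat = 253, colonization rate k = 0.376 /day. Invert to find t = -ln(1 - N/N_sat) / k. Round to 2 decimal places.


PMSI from diatom colonization curve:
N / N_sat = 248 / 253 = 0.980237
1 - N/N_sat = 0.019763
ln(1 - N/N_sat) = -3.923944
t = -ln(1 - N/N_sat) / k = -(-3.923944) / 0.376 = 10.44 days

10.44


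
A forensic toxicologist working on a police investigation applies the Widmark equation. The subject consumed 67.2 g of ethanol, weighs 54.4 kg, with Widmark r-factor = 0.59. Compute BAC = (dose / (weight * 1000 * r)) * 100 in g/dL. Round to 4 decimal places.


Applying the Widmark formula:
BAC = (dose_g / (body_wt * 1000 * r)) * 100
Denominator = 54.4 * 1000 * 0.59 = 32096
BAC = (67.2 / 32096) * 100
BAC = 0.2094 g/dL

0.2094


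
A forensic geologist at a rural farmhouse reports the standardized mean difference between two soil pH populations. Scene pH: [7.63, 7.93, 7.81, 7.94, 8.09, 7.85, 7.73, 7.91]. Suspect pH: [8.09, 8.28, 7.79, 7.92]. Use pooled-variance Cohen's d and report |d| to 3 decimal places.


Pooled-variance Cohen's d for soil pH comparison:
Scene mean = 62.89 / 8 = 7.86125
Suspect mean = 32.08 / 4 = 8.02
Scene sample variance s_s^2 = 0.01987
Suspect sample variance s_c^2 = 0.045133
Pooled variance = ((n_s-1)*s_s^2 + (n_c-1)*s_c^2) / (n_s + n_c - 2) = 0.027449
Pooled SD = sqrt(0.027449) = 0.165677
Mean difference = -0.15875
|d| = |-0.15875| / 0.165677 = 0.958

0.958


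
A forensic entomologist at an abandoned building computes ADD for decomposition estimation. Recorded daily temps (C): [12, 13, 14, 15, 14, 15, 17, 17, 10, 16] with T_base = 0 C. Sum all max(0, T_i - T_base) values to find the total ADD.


Computing ADD day by day:
Day 1: max(0, 12 - 0) = 12
Day 2: max(0, 13 - 0) = 13
Day 3: max(0, 14 - 0) = 14
Day 4: max(0, 15 - 0) = 15
Day 5: max(0, 14 - 0) = 14
Day 6: max(0, 15 - 0) = 15
Day 7: max(0, 17 - 0) = 17
Day 8: max(0, 17 - 0) = 17
Day 9: max(0, 10 - 0) = 10
Day 10: max(0, 16 - 0) = 16
Total ADD = 143

143


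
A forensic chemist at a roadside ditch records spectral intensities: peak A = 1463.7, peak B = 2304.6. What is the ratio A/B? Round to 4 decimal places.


Spectral peak ratio:
Peak A = 1463.7 counts
Peak B = 2304.6 counts
Ratio = 1463.7 / 2304.6 = 0.6351

0.6351


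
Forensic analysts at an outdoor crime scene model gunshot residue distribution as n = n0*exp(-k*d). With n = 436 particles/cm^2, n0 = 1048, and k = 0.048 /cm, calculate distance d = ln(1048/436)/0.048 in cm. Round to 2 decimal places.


GSR distance calculation:
n0/n = 1048 / 436 = 2.40367
ln(n0/n) = 0.876997
d = 0.876997 / 0.048 = 18.27 cm

18.27


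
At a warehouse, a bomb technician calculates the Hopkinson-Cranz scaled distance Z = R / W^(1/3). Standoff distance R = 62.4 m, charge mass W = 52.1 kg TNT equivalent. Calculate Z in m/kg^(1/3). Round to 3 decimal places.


Scaled distance calculation:
W^(1/3) = 52.1^(1/3) = 3.734902
Z = R / W^(1/3) = 62.4 / 3.734902
Z = 16.707 m/kg^(1/3)

16.707


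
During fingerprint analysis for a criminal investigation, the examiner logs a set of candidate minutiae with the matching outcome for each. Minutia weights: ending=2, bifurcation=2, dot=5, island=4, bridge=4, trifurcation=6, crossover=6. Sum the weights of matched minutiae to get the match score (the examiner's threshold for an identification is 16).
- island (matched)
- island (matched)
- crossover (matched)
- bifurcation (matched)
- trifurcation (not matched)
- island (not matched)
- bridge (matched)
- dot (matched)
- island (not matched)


Weighted minutiae match score:
  island: matched, +4 (running total 4)
  island: matched, +4 (running total 8)
  crossover: matched, +6 (running total 14)
  bifurcation: matched, +2 (running total 16)
  trifurcation: not matched, +0
  island: not matched, +0
  bridge: matched, +4 (running total 20)
  dot: matched, +5 (running total 25)
  island: not matched, +0
Total score = 25
Threshold = 16; verdict = identification

25


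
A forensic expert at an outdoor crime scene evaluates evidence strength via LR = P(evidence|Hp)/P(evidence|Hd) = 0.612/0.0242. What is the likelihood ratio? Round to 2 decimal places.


Likelihood ratio calculation:
LR = P(E|Hp) / P(E|Hd)
LR = 0.612 / 0.0242
LR = 25.29

25.29


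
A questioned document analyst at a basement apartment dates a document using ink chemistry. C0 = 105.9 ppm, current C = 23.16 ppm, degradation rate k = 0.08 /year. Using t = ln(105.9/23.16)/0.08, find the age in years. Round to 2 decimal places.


Document age estimation:
C0/C = 105.9 / 23.16 = 4.572539
ln(C0/C) = 1.520069
t = 1.520069 / 0.08 = 19.00 years

19.00


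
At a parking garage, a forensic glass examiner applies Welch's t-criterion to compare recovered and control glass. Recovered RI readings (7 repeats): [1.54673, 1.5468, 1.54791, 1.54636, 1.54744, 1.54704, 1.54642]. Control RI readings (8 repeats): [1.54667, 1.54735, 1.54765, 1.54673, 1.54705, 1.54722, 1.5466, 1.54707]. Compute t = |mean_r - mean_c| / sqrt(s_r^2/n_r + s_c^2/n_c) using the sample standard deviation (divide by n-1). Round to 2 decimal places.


Welch's t-criterion for glass RI comparison:
Recovered mean = sum / n_r = 10.8287 / 7 = 1.5469571
Control mean = sum / n_c = 12.37634 / 8 = 1.5470425
Recovered sample variance s_r^2 = 3.11557e-07
Control sample variance s_c^2 = 1.32593e-07
Welch SE (unpooled) = sqrt(s_r^2/n_r + s_c^2/n_c) = sqrt(4.45082e-08 + 1.65741e-08) = sqrt(6.10823e-08) = 0.000247148
|mean_r - mean_c| = 8.53571e-05
t = 8.53571e-05 / 0.000247148 = 0.35

0.35


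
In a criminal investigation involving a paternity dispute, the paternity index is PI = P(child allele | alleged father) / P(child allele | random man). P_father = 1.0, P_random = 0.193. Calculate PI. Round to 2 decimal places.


Paternity Index calculation:
PI = P(allele|father) / P(allele|random)
PI = 1.0 / 0.193
PI = 5.18

5.18


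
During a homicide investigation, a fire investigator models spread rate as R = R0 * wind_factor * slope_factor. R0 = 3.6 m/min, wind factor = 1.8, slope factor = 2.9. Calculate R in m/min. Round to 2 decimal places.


Fire spread rate calculation:
R = R0 * wind_factor * slope_factor
= 3.6 * 1.8 * 2.9
= 6.48 * 2.9
= 18.79 m/min

18.79


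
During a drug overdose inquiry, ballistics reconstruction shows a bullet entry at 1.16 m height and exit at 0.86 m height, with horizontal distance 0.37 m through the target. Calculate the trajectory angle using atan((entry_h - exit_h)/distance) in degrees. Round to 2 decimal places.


Bullet trajectory angle:
Height difference = 1.16 - 0.86 = 0.3 m
angle = atan(0.3 / 0.37)
angle = atan(0.810811)
angle = 39.04 degrees

39.04


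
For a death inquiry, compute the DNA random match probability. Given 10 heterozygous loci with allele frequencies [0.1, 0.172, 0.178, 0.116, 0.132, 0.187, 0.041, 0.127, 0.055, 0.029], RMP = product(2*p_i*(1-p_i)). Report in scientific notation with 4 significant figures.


Computing RMP for 10 loci:
Locus 1: 2 * 0.1 * 0.9 = 0.18
Locus 2: 2 * 0.172 * 0.828 = 0.284832
Locus 3: 2 * 0.178 * 0.822 = 0.292632
Locus 4: 2 * 0.116 * 0.884 = 0.205088
Locus 5: 2 * 0.132 * 0.868 = 0.229152
Locus 6: 2 * 0.187 * 0.813 = 0.304062
Locus 7: 2 * 0.041 * 0.959 = 0.078638
Locus 8: 2 * 0.127 * 0.873 = 0.221742
Locus 9: 2 * 0.055 * 0.945 = 0.10395
Locus 10: 2 * 0.029 * 0.971 = 0.056318
RMP = 2.189e-08

2.189e-08


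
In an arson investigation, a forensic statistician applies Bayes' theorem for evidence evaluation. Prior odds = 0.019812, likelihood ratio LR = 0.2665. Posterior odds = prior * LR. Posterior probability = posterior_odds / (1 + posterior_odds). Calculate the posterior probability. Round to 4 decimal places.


Bayesian evidence evaluation:
Posterior odds = prior_odds * LR = 0.019812 * 0.2665 = 0.005279898
Posterior probability = posterior_odds / (1 + posterior_odds)
= 0.005279898 / (1 + 0.005279898)
= 0.005279898 / 1.005279898
= 0.0053

0.0053


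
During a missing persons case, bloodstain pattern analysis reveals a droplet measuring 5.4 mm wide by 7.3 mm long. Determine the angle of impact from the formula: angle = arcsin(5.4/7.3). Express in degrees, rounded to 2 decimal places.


Blood spatter impact angle calculation:
width / length = 5.4 / 7.3 = 0.739726
angle = arcsin(0.739726)
angle = 47.71 degrees

47.71


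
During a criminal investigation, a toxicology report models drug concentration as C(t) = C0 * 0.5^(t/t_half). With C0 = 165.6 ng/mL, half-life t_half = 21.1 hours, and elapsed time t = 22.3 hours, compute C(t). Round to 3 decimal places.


Drug concentration decay:
Number of half-lives = t / t_half = 22.3 / 21.1 = 1.056872
Decay factor = 0.5^1.056872 = 0.48067311
C(t) = 165.6 * 0.48067311 = 79.599 ng/mL

79.599


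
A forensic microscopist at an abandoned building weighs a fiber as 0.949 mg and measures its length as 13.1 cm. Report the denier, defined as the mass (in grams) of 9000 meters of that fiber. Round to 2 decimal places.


Denier calculation:
Mass in grams = 0.949 mg / 1000 = 0.000949 g
Length in meters = 13.1 cm / 100 = 0.131 m
Linear density = mass / length = 0.000949 / 0.131 = 0.00724427 g/m
Denier = (g/m) * 9000 = 0.00724427 * 9000 = 65.20

65.20


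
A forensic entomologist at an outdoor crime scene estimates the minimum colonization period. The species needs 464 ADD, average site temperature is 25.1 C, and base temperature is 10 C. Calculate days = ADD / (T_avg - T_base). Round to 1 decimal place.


Insect development time:
Effective temperature = avg_temp - T_base = 25.1 - 10 = 15.1 C
Days = ADD / effective_temp = 464 / 15.1 = 30.7 days

30.7


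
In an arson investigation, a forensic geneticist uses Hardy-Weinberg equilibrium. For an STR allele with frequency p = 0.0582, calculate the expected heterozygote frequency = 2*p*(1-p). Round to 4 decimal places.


Hardy-Weinberg heterozygote frequency:
q = 1 - p = 1 - 0.0582 = 0.9418
2pq = 2 * 0.0582 * 0.9418 = 0.1096

0.1096


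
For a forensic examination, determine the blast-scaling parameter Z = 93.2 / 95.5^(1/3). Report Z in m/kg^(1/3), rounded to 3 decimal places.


Scaled distance calculation:
W^(1/3) = 95.5^(1/3) = 4.570894
Z = R / W^(1/3) = 93.2 / 4.570894
Z = 20.390 m/kg^(1/3)

20.390


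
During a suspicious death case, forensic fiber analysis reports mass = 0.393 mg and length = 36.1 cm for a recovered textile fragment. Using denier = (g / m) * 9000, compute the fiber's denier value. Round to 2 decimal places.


Denier calculation:
Mass in grams = 0.393 mg / 1000 = 0.000393 g
Length in meters = 36.1 cm / 100 = 0.361 m
Linear density = mass / length = 0.000393 / 0.361 = 0.00108864 g/m
Denier = (g/m) * 9000 = 0.00108864 * 9000 = 9.80

9.80


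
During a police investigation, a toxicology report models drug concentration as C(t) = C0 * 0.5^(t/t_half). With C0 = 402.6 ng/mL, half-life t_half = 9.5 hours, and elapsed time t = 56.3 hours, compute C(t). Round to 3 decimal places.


Drug concentration decay:
Number of half-lives = t / t_half = 56.3 / 9.5 = 5.926316
Decay factor = 0.5^5.926316 = 0.01644376
C(t) = 402.6 * 0.01644376 = 6.620 ng/mL

6.620


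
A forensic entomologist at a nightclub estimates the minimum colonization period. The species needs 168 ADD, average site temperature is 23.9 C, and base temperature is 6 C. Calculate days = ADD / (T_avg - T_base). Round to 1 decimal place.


Insect development time:
Effective temperature = avg_temp - T_base = 23.9 - 6 = 17.9 C
Days = ADD / effective_temp = 168 / 17.9 = 9.4 days

9.4


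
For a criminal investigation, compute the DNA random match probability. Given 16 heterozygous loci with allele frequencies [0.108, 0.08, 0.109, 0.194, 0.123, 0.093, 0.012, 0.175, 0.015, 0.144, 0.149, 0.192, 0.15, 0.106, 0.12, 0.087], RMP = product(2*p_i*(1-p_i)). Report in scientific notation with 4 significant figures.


Computing RMP for 16 loci:
Locus 1: 2 * 0.108 * 0.892 = 0.192672
Locus 2: 2 * 0.08 * 0.92 = 0.1472
Locus 3: 2 * 0.109 * 0.891 = 0.194238
Locus 4: 2 * 0.194 * 0.806 = 0.312728
Locus 5: 2 * 0.123 * 0.877 = 0.215742
Locus 6: 2 * 0.093 * 0.907 = 0.168702
Locus 7: 2 * 0.012 * 0.988 = 0.023712
Locus 8: 2 * 0.175 * 0.825 = 0.28875
Locus 9: 2 * 0.015 * 0.985 = 0.02955
Locus 10: 2 * 0.144 * 0.856 = 0.246528
Locus 11: 2 * 0.149 * 0.851 = 0.253598
Locus 12: 2 * 0.192 * 0.808 = 0.310272
Locus 13: 2 * 0.15 * 0.85 = 0.255
Locus 14: 2 * 0.106 * 0.894 = 0.189528
Locus 15: 2 * 0.12 * 0.88 = 0.2112
Locus 16: 2 * 0.087 * 0.913 = 0.158862
RMP = 3.990e-13

3.990e-13


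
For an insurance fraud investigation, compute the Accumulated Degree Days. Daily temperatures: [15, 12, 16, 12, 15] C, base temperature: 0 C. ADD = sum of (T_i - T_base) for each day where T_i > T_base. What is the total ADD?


Computing ADD day by day:
Day 1: max(0, 15 - 0) = 15
Day 2: max(0, 12 - 0) = 12
Day 3: max(0, 16 - 0) = 16
Day 4: max(0, 12 - 0) = 12
Day 5: max(0, 15 - 0) = 15
Total ADD = 70

70


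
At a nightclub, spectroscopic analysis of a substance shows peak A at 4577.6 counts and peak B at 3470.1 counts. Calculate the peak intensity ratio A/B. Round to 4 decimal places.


Spectral peak ratio:
Peak A = 4577.6 counts
Peak B = 3470.1 counts
Ratio = 4577.6 / 3470.1 = 1.3192

1.3192


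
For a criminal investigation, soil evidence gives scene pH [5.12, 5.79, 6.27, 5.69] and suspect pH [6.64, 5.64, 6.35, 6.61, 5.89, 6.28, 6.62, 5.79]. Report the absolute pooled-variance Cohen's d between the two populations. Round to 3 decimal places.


Pooled-variance Cohen's d for soil pH comparison:
Scene mean = 22.87 / 4 = 5.7175
Suspect mean = 49.82 / 8 = 6.2275
Scene sample variance s_s^2 = 0.222758
Suspect sample variance s_c^2 = 0.162679
Pooled variance = ((n_s-1)*s_s^2 + (n_c-1)*s_c^2) / (n_s + n_c - 2) = 0.180702
Pooled SD = sqrt(0.180702) = 0.425091
Mean difference = -0.51
|d| = |-0.51| / 0.425091 = 1.200

1.200


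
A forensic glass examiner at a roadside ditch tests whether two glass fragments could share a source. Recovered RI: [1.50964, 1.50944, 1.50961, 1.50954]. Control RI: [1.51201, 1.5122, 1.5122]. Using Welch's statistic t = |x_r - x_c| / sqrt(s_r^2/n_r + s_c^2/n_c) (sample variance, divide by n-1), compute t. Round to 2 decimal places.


Welch's t-criterion for glass RI comparison:
Recovered mean = sum / n_r = 6.03823 / 4 = 1.5095575
Control mean = sum / n_c = 4.53641 / 3 = 1.5121367
Recovered sample variance s_r^2 = 7.89167e-09
Control sample variance s_c^2 = 1.20333e-08
Welch SE (unpooled) = sqrt(s_r^2/n_r + s_c^2/n_c) = sqrt(1.97292e-09 + 4.01111e-09) = sqrt(5.98403e-09) = 7.73565e-05
|mean_r - mean_c| = 0.00257917
t = 0.00257917 / 7.73565e-05 = 33.34

33.34


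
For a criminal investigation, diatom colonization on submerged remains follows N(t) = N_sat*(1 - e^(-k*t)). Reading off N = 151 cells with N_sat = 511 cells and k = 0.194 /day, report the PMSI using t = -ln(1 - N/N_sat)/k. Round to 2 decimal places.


PMSI from diatom colonization curve:
N / N_sat = 151 / 511 = 0.295499
1 - N/N_sat = 0.704501
ln(1 - N/N_sat) = -0.350266
t = -ln(1 - N/N_sat) / k = -(-0.350266) / 0.194 = 1.81 days

1.81


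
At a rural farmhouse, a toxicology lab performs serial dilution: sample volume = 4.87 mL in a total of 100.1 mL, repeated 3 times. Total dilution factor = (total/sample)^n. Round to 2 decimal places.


Dilution factor calculation:
Single dilution = V_total / V_sample = 100.1 / 4.87 ≈ 20.554415
Number of dilutions = 3
Total DF = (100.1 / 4.87)^3 (full precision, rounded at the end) = 8683.91

8683.91


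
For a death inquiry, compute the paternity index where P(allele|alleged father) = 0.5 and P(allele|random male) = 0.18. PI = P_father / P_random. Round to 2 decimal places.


Paternity Index calculation:
PI = P(allele|father) / P(allele|random)
PI = 0.5 / 0.18
PI = 2.78

2.78


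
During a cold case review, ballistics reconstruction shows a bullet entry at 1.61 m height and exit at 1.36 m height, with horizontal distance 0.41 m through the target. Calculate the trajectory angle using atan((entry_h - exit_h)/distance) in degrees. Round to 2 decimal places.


Bullet trajectory angle:
Height difference = 1.61 - 1.36 = 0.25 m
angle = atan(0.25 / 0.41)
angle = atan(0.609756)
angle = 31.37 degrees

31.37


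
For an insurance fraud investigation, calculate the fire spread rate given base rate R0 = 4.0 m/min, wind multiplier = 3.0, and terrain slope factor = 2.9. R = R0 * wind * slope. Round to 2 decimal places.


Fire spread rate calculation:
R = R0 * wind_factor * slope_factor
= 4.0 * 3.0 * 2.9
= 12 * 2.9
= 34.80 m/min

34.80


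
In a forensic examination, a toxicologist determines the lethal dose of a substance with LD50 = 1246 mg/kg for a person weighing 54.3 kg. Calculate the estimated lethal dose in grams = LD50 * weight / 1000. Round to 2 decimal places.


Lethal dose calculation:
Lethal dose = LD50 * body_weight / 1000
= 1246 * 54.3 / 1000
= 67657.8 / 1000
= 67.66 g

67.66


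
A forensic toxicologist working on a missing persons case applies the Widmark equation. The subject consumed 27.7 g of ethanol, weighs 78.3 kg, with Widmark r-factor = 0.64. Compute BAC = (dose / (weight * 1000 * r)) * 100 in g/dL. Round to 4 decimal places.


Applying the Widmark formula:
BAC = (dose_g / (body_wt * 1000 * r)) * 100
Denominator = 78.3 * 1000 * 0.64 = 50112
BAC = (27.7 / 50112) * 100
BAC = 0.0553 g/dL

0.0553


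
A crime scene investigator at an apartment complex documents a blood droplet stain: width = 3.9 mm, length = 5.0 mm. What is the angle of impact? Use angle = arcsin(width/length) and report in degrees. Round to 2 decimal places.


Blood spatter impact angle calculation:
width / length = 3.9 / 5.0 = 0.78
angle = arcsin(0.78)
angle = 51.26 degrees

51.26


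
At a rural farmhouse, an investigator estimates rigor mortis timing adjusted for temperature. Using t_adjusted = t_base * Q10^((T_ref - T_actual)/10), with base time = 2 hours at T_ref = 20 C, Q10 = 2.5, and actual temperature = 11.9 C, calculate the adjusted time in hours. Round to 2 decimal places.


Rigor mortis time adjustment:
Exponent = (T_ref - T_actual) / 10 = (20 - 11.9) / 10 = 0.81
Q10 factor = 2.5^0.81 = 2.10054
t_adjusted = 2 * 2.10054 = 4.20 hours

4.20


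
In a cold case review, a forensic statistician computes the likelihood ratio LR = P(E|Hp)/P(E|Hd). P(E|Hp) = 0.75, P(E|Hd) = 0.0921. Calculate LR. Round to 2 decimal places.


Likelihood ratio calculation:
LR = P(E|Hp) / P(E|Hd)
LR = 0.75 / 0.0921
LR = 8.14

8.14


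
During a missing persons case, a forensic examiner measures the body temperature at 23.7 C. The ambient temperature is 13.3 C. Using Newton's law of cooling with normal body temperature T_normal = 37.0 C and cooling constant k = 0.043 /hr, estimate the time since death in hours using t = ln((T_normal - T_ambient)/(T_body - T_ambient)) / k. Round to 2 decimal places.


Using Newton's law of cooling:
t = ln((T_normal - T_ambient) / (T_body - T_ambient)) / k
T_normal - T_ambient = 23.7
T_body - T_ambient = 10.4
Ratio = 2.278846
ln(ratio) = 0.823669
t = 0.823669 / 0.043 = 19.16 hours

19.16


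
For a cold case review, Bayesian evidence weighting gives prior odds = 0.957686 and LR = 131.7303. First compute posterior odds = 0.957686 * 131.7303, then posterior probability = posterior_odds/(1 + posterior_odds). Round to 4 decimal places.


Bayesian evidence evaluation:
Posterior odds = prior_odds * LR = 0.957686 * 131.7303 = 126.1563
Posterior probability = posterior_odds / (1 + posterior_odds)
= 126.1563 / (1 + 126.1563)
= 126.1563 / 127.1563
= 0.9921

0.9921


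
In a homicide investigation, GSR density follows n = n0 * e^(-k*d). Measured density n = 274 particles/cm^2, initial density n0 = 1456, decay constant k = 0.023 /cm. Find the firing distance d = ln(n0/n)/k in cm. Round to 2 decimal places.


GSR distance calculation:
n0/n = 1456 / 274 = 5.313869
ln(n0/n) = 1.67032
d = 1.67032 / 0.023 = 72.62 cm

72.62


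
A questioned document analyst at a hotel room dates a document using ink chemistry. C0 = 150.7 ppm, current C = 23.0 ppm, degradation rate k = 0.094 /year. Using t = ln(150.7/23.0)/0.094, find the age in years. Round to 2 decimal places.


Document age estimation:
C0/C = 150.7 / 23.0 = 6.552174
ln(C0/C) = 1.879797
t = 1.879797 / 0.094 = 20.00 years

20.00


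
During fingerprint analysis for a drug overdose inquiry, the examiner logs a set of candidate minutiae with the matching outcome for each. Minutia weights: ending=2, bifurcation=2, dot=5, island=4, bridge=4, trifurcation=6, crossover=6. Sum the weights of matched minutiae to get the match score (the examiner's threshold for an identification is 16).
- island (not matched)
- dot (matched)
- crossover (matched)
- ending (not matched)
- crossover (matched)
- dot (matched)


Weighted minutiae match score:
  island: not matched, +0
  dot: matched, +5 (running total 5)
  crossover: matched, +6 (running total 11)
  ending: not matched, +0
  crossover: matched, +6 (running total 17)
  dot: matched, +5 (running total 22)
Total score = 22
Threshold = 16; verdict = identification

22


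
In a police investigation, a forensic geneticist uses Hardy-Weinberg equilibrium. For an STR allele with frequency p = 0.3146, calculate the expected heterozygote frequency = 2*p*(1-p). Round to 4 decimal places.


Hardy-Weinberg heterozygote frequency:
q = 1 - p = 1 - 0.3146 = 0.6854
2pq = 2 * 0.3146 * 0.6854 = 0.4313

0.4313


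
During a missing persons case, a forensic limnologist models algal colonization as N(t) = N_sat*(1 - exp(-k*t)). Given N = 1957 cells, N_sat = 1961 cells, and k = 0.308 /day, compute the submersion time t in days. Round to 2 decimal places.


PMSI from diatom colonization curve:
N / N_sat = 1957 / 1961 = 0.99796
1 - N/N_sat = 0.00204
ln(1 - N/N_sat) = -6.194805
t = -ln(1 - N/N_sat) / k = -(-6.194805) / 0.308 = 20.11 days

20.11


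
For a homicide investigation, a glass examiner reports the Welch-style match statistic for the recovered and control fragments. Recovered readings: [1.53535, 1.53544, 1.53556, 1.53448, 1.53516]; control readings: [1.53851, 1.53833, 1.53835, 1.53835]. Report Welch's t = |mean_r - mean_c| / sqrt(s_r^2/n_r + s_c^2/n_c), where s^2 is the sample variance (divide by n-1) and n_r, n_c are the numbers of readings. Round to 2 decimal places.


Welch's t-criterion for glass RI comparison:
Recovered mean = sum / n_r = 7.67599 / 5 = 1.535198
Control mean = sum / n_c = 6.15354 / 4 = 1.538385
Recovered sample variance s_r^2 = 1.8242e-07
Control sample variance s_c^2 = 7.03333e-09
Welch SE (unpooled) = sqrt(s_r^2/n_r + s_c^2/n_c) = sqrt(3.6484e-08 + 1.75833e-09) = sqrt(3.82423e-08) = 0.000195556
|mean_r - mean_c| = 0.003187
t = 0.003187 / 0.000195556 = 16.30

16.30
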